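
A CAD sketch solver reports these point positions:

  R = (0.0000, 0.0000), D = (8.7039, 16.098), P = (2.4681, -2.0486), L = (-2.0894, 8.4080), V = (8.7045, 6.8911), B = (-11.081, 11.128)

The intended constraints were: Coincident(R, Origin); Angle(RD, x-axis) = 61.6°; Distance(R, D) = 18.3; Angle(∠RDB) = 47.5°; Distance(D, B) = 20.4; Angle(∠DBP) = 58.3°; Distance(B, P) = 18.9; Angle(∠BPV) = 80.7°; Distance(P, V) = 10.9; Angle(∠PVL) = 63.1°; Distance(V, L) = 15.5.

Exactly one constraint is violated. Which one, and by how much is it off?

Distance(V, L) = 15.5 — off by 4.60.

R = (0.00, 0.00) ✓; RD at 61.60° ✓; |RD| = 18.30 ✓; ∠RDB = 47.50° ✓; |DB| = 20.40 ✓; ∠DBP = 58.30° ✓; |BP| = 18.90 ✓; ∠BPV = 80.70° ✓; |PV| = 10.90 ✓; ∠PVL = 63.10° ✓; |VL| = 10.90 ✗.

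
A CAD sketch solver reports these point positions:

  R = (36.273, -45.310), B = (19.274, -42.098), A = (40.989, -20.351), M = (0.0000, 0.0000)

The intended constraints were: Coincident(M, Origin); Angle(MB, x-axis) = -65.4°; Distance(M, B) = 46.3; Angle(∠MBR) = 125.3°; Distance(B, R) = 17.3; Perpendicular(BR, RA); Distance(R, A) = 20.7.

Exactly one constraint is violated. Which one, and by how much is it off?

Distance(R, A) = 20.7 — off by 4.70.

M = (0.00, 0.00) ✓; MB at -65.40° ✓; |MB| = 46.30 ✓; ∠MBR = 125.3° ✓; |BR| = 17.30 ✓; ∠(BR, RA) = 90.00° ✓; |RA| = 25.40 ✗.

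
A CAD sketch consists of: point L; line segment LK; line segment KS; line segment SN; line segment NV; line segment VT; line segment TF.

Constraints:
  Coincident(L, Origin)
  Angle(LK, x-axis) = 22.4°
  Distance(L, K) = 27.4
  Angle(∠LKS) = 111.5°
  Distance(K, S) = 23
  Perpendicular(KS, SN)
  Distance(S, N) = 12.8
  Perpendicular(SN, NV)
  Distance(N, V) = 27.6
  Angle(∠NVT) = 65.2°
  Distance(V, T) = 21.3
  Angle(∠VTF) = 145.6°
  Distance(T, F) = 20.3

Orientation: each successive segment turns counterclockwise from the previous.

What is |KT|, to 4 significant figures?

7.842

SN is perpendicular to NV, so NV runs at -89.10°; with |NV| = 27.6, V = (12.61, 5.641). ∠NVT = 65.2° gives VT at 25.70° from the x-axis; with |VT| = 21.3, T = (31.80, 14.88). Then |KT| = |T − K| = 7.842.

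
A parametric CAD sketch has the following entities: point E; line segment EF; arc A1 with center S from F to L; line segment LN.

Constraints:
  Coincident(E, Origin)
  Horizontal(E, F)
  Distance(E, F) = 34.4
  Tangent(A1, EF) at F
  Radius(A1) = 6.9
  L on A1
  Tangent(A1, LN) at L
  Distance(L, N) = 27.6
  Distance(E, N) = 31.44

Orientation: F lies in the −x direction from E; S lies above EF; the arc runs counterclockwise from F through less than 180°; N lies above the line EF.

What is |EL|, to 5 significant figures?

28.592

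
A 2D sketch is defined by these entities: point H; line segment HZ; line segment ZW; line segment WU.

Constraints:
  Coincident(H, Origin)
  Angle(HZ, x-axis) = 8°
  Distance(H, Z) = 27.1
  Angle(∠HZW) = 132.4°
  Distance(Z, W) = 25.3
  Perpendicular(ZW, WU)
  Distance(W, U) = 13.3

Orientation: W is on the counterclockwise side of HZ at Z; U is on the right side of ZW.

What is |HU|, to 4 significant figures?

54.85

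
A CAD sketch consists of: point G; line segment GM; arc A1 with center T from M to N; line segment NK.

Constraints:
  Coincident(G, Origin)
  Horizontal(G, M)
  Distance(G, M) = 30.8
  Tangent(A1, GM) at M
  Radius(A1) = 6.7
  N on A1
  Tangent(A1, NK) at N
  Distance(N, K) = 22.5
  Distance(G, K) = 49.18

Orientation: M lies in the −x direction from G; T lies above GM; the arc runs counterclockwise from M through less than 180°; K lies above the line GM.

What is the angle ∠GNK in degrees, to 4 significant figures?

153.8°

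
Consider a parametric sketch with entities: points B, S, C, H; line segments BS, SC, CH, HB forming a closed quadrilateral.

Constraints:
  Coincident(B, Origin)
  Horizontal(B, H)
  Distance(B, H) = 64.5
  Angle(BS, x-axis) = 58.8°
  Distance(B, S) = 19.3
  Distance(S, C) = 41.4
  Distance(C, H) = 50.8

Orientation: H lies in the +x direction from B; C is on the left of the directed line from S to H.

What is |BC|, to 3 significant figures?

60.2

B is at the origin; B and H share the same y with |BH| = 64.5 and H in +x, so H = (64.5, 0). BS runs at 58.8° with |BS| = 19.3, so S = (10.0, 16.5). C is determined by |SC| = 41.4 and |CH| = 50.8 together: it lies at the intersection of circle(S, 41.4) and circle(H, 50.8). With |SH| = 56.9, the foot of the radical line on SH is 20.9 from S and the perpendicular offset is √(41.4² − 20.9²) = 35.8. Taking the left-of-SH solution: C = (40.3, 44.7).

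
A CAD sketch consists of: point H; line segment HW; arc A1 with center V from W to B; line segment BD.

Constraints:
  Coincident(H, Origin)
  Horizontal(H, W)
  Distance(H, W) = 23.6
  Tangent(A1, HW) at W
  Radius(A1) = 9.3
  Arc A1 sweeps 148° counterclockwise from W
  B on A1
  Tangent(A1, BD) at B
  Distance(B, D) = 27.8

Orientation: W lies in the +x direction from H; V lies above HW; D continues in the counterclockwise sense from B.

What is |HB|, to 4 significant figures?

33.31

H is at the origin; H and W share the same y with |HW| = 23.6 and W on the +x side, so W = (23.60, 0.000). Since A1 is tangent to HW there, VW ⟂ HW, so V = W + (0, 9.3) = (23.60, 9.300). On A1, W sits at bearing -90° from V; a 148° counterclockwise sweep puts B at bearing 58°, so B = V + 9.3·(cos 58°, sin 58°) = (28.53, 17.19). Then |HB| = |B − H| = 33.31.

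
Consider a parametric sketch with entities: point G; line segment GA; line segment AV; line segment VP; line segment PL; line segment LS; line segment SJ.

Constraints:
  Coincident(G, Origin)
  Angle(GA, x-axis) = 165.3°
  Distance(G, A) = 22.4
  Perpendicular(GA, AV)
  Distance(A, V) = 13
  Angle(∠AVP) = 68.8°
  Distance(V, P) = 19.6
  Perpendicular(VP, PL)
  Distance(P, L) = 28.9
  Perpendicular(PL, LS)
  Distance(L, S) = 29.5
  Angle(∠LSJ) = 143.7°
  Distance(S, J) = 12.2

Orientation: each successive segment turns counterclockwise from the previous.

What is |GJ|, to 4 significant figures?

48.64

PL ⟂ LS, so LS runs at -173.5°; with |LS| = 29.5, S = (-38.07, 20.70). ∠LSJ = 143.7° gives SJ at -137.2° from the x-axis; with |SJ| = 12.2, J = (-47.03, 12.41). Then |GJ| = |J − G| = 48.64.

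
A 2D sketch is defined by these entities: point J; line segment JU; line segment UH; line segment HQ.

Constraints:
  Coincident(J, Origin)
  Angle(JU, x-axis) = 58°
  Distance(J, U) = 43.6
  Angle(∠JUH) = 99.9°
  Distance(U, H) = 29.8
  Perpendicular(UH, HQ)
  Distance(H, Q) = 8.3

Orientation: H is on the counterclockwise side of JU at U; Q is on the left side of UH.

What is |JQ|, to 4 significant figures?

50.91

∠JUH = 99.9°, so UH runs at 58.0° + (180° − 99.9°) = 138.1° from the x-axis; with |UH| = 29.8, H = U + 29.8·(cos 138.1°, sin 138.1°) = (0.9240, 56.88). The perpendicularity gives HQ at right angles to UH; with |HQ| = 8.3 on the left of UH, Q = H + 8.3·(-0.6678, -0.7443) = (-4.619, 50.70). Then |JQ| = |Q − J| = 50.91.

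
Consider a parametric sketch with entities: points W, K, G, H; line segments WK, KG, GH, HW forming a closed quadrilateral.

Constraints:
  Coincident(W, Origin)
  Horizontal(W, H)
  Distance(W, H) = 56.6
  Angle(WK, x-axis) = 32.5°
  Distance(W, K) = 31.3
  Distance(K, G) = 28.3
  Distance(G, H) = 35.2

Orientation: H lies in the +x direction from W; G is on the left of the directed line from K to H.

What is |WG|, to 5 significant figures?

59.528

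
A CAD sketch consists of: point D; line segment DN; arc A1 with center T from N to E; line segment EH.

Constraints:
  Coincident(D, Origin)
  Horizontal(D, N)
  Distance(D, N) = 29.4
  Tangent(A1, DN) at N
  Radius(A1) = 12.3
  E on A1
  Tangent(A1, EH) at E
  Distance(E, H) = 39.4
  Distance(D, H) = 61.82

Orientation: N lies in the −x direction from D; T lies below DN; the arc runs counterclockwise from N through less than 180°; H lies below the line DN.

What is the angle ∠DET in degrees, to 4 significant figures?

5.367°

Checks: D.y = 0.00, N.y = 0.00 ✓; |TE| = 12.30 ✓; ∠(TE, EH) = 90.00° ✓; |EH| = 39.40 ✓; |DH| = 61.82 ✓.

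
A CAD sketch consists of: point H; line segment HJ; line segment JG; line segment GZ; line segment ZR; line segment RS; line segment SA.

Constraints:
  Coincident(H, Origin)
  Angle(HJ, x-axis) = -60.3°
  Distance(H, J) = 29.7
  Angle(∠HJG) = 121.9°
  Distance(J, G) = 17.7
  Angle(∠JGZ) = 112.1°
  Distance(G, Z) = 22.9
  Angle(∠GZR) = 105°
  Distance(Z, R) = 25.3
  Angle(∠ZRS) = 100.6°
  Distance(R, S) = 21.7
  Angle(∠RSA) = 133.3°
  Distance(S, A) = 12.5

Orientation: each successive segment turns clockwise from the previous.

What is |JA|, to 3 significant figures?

13.8

H is at the origin; HJ runs at -60.3° with length 29.7, so J = (14.7, -25.8). ∠HJG = 121.9° gives JG at -118° from the x-axis; with |JG| = 17.7, G = (6.30, -41.4). ∠JGZ = 112.1° gives GZ at 174° from the x-axis; with |GZ| = 22.9, Z = (-16.5, -38.9). ∠GZR = 105.0° gives ZR at 98.7° from the x-axis; with |ZR| = 25.3, R = (-20.3, -13.8). ∠ZRS = 100.6° gives RS at 19.3° from the x-axis; with |RS| = 21.7, S = (0.188, -6.67). ∠RSA = 133.3° gives SA at -27.4° from the x-axis; with |SA| = 12.5, A = (11.3, -12.4). Then |JA| = |A − J| = 13.8.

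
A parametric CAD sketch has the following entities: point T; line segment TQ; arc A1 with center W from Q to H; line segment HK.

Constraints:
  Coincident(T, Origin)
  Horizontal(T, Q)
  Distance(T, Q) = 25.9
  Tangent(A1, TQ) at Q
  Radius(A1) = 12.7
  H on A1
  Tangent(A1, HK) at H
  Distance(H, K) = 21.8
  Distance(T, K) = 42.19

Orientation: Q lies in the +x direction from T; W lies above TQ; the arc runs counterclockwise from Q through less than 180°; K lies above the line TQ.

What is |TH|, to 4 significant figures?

41.12

Checks: T.y = 0.00, Q.y = 0.00 ✓; |WH| = 12.70 ✓; ∠(WH, HK) = 90.00° ✓; |HK| = 21.80 ✓; |TK| = 42.19 ✓.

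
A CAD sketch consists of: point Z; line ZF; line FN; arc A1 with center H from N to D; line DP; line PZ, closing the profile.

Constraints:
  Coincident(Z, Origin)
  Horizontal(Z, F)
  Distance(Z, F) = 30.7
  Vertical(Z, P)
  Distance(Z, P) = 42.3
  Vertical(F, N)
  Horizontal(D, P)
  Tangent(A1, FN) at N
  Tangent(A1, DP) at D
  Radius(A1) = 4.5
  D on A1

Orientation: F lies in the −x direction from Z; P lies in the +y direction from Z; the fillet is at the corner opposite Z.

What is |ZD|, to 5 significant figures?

49.757

Z is at the origin; Z and F share the same y with |ZF| = 30.7 and F on the −x side, so F = (-30.700, 0.0000). Z and P share the same x with |ZP| = 42.3 and P on the +y side, so P = (0.0000, 42.300). The virtual corner opposite Z is at (-30.700, 42.300). Tangency of A1 to FN means the radius HN is perpendicular to FN and the tangent condition forces HD to be normal to DP, with radius 4.5, so the center H sits 4.5 in from both sides at H = (-26.200, 37.800). That places the tangent points at N = (-30.700, 37.800) on FN and D = (-26.200, 42.300) on DP. Then |ZD| = |D − Z| = 49.757.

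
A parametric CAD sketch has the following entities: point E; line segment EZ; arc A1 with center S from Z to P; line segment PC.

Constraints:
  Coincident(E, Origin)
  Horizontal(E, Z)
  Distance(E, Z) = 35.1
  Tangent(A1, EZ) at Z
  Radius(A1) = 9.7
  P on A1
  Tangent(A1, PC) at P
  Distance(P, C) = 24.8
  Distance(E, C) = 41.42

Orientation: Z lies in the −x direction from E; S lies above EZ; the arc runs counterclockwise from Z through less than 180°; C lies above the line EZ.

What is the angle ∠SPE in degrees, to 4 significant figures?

163.9°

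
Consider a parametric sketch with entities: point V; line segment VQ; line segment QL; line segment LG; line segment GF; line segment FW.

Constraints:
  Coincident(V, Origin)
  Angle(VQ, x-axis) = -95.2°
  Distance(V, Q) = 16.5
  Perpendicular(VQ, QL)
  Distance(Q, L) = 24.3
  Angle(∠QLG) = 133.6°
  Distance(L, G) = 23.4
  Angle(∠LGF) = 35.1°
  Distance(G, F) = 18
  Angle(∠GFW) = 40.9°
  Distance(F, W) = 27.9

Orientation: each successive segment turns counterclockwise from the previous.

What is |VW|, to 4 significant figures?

49.98

∠LGF = 35.1° gives GF at -173.9° from the x-axis; with |GF| = 18.0, F = (22.41, -5.134). ∠GFW = 40.9° gives FW at -34.80° from the x-axis; with |FW| = 27.9, W = (45.32, -21.06). Then |VW| = |W − V| = 49.98.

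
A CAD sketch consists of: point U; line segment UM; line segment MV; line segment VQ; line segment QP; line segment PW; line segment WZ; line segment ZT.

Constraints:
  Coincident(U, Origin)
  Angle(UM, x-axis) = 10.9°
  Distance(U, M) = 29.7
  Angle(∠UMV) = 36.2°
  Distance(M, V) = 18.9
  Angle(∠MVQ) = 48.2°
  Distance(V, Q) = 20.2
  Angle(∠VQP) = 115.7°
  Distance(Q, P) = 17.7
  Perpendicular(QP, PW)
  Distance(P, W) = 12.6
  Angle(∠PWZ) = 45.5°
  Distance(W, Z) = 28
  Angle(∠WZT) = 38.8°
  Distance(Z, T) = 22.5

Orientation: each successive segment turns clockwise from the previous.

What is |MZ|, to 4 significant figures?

23.14

U is at the origin; UM runs at 10.9° with length 29.7, so M = (29.16, 5.616). ∠UMV = 36.2° gives MV at -132.9° from the x-axis; with |MV| = 18.9, V = (16.30, -8.229). ∠MVQ = 48.2° gives VQ at 95.30° from the x-axis; with |VQ| = 20.2, Q = (14.43, 11.88). ∠VQP = 115.7° gives QP at 31.00° from the x-axis; with |QP| = 17.7, P = (29.60, 21.00). QP is perpendicular to PW, so PW runs at -59.00°; with |PW| = 12.6, W = (36.09, 10.20). ∠PWZ = 45.5° gives WZ at 166.5° from the x-axis; with |WZ| = 28.0, Z = (8.868, 16.74). Then |MZ| = |Z − M| = 23.14.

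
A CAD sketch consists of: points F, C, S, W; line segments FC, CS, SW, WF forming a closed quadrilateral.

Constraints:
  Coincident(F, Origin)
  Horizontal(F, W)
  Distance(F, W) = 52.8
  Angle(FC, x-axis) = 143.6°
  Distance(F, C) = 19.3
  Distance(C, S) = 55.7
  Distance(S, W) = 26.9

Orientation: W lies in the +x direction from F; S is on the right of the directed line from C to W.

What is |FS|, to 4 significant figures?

36.53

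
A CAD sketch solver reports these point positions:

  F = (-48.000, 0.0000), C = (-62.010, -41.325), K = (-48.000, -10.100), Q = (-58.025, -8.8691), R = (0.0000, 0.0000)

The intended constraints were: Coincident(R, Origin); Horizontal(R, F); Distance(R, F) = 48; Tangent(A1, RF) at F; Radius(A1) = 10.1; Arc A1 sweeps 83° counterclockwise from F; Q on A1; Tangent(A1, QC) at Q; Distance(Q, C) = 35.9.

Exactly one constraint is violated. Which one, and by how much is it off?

Distance(Q, C) = 35.9 — off by 3.20.

R = (0.00, 0.00) ✓; R.y = 0.00, F.y = 0.00 ✓; |RF| = 48.00 ✓; ∠(KF, FR) = 90.00° ✓; |KF| = 10.10 ✓; bearing(K→Q) − bearing(K→F) = 83.00° ✓; |KQ| = 10.10 ✓; ∠(KQ, QC) = 90.00° ✓; |QC| = 32.70 ✗.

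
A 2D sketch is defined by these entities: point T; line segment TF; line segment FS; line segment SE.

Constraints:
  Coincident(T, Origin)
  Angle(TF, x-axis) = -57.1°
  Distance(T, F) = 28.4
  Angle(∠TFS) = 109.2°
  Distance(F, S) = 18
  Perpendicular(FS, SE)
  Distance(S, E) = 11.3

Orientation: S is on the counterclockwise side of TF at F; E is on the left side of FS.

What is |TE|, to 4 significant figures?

31.44

∠TFS = 109.2°, so FS runs at -57.1° + (180° − 109.2°) = 13.70° from the x-axis; with |FS| = 18.0, S = F + 18.0·(cos 13.70°, sin 13.70°) = (32.91, -19.58). FS ⟂ SE; with |SE| = 11.3 on the left of FS, E = S + 11.3·(-0.2368, 0.9715) = (30.24, -8.604). Then |TE| = |E − T| = 31.44.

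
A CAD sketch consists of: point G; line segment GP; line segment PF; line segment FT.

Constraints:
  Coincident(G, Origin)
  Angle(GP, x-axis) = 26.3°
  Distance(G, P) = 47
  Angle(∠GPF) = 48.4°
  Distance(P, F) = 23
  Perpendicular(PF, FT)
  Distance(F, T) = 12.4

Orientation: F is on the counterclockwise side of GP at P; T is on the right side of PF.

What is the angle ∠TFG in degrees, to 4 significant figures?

166.9°

G is at the origin; GP runs at 26.3° with length 47.0, so P = 47.0·(cos 26.3°, sin 26.3°) = (42.13, 20.82). ∠GPF = 48.4°, so PF runs at 26.3° + (180° − 48.4°) = 157.9° from the x-axis; with |PF| = 23.0, F = P + 23.0·(cos 157.9°, sin 157.9°) = (20.82, 29.48). PF is perpendicular to FT; with |FT| = 12.4 on the right of PF, T = F + 12.4·(0.3762, 0.9265) = (25.49, 40.97). Then cos ∠TFG = FT·FG / (|FT||FG|), giving 166.9°.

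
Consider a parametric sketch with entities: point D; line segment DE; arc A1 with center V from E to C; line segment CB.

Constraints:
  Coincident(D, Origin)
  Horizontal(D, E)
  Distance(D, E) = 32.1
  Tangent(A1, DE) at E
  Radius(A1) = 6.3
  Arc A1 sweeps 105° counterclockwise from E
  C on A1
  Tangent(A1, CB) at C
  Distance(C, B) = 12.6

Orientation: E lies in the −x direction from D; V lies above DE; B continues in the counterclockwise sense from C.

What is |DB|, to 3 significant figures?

35.5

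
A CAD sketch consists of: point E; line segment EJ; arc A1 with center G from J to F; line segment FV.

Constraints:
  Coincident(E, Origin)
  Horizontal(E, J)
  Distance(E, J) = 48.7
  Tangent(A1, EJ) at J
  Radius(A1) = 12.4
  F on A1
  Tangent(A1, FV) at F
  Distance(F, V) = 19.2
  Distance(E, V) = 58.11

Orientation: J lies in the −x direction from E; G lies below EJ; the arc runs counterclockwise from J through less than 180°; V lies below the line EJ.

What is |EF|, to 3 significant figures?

61.7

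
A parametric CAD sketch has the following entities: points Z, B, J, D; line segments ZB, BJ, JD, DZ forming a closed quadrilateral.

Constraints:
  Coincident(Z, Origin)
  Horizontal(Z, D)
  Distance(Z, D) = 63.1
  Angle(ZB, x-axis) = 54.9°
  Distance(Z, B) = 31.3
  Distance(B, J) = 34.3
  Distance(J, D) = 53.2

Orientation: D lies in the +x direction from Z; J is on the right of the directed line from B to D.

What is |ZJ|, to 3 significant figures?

13.1

Z is at the origin; Z and D share the same y with |ZD| = 63.1 and D in +x, so D = (63.1, 0). ZB runs at 54.9° with |ZB| = 31.3, so B = (18.0, 25.6). J is determined by |BJ| = 34.3 and |JD| = 53.2 together: it lies at the intersection of circle(B, 34.3) and circle(D, 53.2). With |BD| = 51.9, the foot of the radical line on BD is 9.99 from B and the perpendicular offset is √(34.3² − 9.99²) = 32.8. Taking the right-of-BD solution: J = (10.5, -7.86).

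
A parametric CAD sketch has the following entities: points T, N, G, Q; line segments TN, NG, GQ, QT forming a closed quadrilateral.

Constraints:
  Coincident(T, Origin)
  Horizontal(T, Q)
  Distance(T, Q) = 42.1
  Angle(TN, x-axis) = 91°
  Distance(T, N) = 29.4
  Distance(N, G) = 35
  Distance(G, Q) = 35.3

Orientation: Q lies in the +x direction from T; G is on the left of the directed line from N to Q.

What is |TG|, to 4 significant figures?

48.45

T is at the origin; T and Q share the same y with |TQ| = 42.1 and Q in +x, so Q = (42.1, 0). TN runs at 91.0° with |TN| = 29.4, so N = (-0.5131, 29.40). G is determined by |NG| = 35.0 and |GQ| = 35.3 together: it lies at the intersection of circle(N, 35.0) and circle(Q, 35.3). With |NQ| = 51.77, the foot of the radical line on NQ is 25.68 from N and the perpendicular offset is √(35.0² − 25.68²) = 23.78. Taking the left-of-NQ solution: G = (34.13, 34.39).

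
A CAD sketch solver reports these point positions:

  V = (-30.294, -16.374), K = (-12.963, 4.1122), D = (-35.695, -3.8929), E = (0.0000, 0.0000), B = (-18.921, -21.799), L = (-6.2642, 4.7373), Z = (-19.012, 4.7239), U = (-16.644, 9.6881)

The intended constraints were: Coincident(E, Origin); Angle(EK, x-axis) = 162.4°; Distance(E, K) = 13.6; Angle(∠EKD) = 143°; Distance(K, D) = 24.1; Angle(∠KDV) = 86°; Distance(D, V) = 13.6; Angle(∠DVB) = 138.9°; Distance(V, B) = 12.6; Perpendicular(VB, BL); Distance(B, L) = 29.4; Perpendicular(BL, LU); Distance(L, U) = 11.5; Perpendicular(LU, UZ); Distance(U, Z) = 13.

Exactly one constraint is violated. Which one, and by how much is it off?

Distance(U, Z) = 13 — off by 7.50.

E = (0.00, 0.00) ✓; EK at 162.4° ✓; |EK| = 13.60 ✓; ∠EKD = 143.0° ✓; |KD| = 24.10 ✓; ∠KDV = 86.00° ✓; |DV| = 13.60 ✓; ∠DVB = 138.9° ✓; |VB| = 12.60 ✓; ∠(VB, BL) = 90.00° ✓; |BL| = 29.40 ✓; ∠(BL, LU) = 90.00° ✓; |LU| = 11.50 ✓; ∠(LU, UZ) = 90.00° ✓; |UZ| = 5.500 ✗.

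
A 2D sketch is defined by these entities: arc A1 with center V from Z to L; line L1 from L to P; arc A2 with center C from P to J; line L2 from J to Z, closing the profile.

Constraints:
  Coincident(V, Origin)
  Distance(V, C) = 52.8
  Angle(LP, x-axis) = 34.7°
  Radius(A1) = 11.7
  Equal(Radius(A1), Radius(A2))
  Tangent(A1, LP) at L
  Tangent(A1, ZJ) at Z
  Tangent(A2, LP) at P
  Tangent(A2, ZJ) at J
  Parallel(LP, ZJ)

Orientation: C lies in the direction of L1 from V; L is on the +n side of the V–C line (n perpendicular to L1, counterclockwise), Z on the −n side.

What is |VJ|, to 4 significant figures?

54.08

The slot axis is L1's direction at 34.7°, so u = (cos 34.7°, sin 34.7°) = (0.8221, 0.5693) and n = (−sin 34.7°, cos 34.7°) = (-0.5693, 0.8221). V is at the origin and C lies 52.8 along u from V, so C = 52.8·u = (43.41, 30.06). Tangency of A1 to both parallel lines with radius 11.7 puts L and Z at V ± 11.7·n: L = (-6.661, 9.619), Z = (6.661, -9.619). Equal radii place P and J the same way about C: P = C + 11.7·n = (36.75, 39.68), J = C − 11.7·n = (50.07, 20.44). Then |VJ| = |J − V| = 54.08.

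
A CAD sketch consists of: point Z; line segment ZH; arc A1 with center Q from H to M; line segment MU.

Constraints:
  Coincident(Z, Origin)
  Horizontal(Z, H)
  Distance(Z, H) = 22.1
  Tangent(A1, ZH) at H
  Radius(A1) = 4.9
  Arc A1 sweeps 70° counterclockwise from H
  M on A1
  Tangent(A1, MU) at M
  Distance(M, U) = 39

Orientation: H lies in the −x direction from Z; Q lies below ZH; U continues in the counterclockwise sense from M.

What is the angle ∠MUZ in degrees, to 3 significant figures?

25.1°

Z is at the origin; Z and H share the same y with |ZH| = 22.1 and H on the −x side, so H = (-22.1, 0.00). Since A1 is tangent to ZH there, QH ⟂ ZH, so Q = H + (0, -4.9) = (-22.1, -4.90). On A1, H sits at bearing 90° from Q; a 70° counterclockwise sweep puts M at bearing 160°, so M = Q + 4.9·(cos 160°, sin 160°) = (-26.7, -3.22). Tangency of A1 to MU means the radius QM is perpendicular to MU, so MU runs along (−sin 160°, cos 160°); with |MU| = 39.0, U = (-40.0, -39.9). Then cos ∠MUZ = UM·UZ / (|UM||UZ|), giving 25.1°.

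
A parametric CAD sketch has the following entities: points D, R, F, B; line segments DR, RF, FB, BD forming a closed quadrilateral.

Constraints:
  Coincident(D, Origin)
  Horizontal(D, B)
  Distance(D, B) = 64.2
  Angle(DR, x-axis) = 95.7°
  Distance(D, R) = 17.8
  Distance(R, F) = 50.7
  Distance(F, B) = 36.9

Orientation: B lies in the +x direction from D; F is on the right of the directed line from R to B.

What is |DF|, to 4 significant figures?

38.09

Checks: |RF| = 50.70 ✓; |FB| = 36.90 ✓.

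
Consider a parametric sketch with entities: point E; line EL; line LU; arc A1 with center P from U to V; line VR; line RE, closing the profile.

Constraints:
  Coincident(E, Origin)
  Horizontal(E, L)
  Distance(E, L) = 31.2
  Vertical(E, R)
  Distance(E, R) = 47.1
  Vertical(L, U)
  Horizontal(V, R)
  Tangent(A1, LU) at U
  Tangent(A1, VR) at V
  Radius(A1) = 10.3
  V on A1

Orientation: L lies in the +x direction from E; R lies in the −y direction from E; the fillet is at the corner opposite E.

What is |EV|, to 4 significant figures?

51.53

The virtual corner opposite E is at (31.20, -47.10). Since A1 is tangent to LU there, PU ⟂ LU and A1 meets VR tangentially, so PV is at right angles to VR, with radius 10.3, so the center P sits 10.3 in from both sides at P = (20.90, -36.80). That places the tangent points at U = (31.20, -36.80) on LU and V = (20.90, -47.10) on VR. Then |EV| = |V − E| = 51.53.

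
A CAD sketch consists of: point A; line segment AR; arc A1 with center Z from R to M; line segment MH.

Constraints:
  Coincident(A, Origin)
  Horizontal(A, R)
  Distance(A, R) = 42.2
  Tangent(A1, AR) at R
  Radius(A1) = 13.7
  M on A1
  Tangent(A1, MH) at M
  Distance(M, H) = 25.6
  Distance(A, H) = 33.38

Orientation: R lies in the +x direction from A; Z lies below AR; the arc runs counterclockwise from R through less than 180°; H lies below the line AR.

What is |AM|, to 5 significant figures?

31.176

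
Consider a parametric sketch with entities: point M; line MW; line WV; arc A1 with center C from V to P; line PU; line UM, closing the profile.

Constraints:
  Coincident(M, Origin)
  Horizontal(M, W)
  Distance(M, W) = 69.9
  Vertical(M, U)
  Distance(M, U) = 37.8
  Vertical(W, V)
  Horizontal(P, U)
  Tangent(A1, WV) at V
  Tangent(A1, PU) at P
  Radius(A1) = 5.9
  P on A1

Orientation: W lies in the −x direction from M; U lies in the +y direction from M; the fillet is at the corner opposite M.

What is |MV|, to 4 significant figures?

76.84

M is at the origin; MW is horizontal with |MW| = 69.9 and W on the −x side, so W = (-69.90, 0.000). MU is vertical with |MU| = 37.8 and U on the +y side, so U = (0.000, 37.80). The virtual corner opposite M is at (-69.90, 37.80). Tangency of A1 to WV means the radius CV is perpendicular to WV and since A1 is tangent to PU there, CP ⟂ PU, with radius 5.9, so the center C sits 5.9 in from both sides at C = (-64.00, 31.90). That places the tangent points at V = (-69.90, 31.90) on WV and P = (-64.00, 37.80) on PU. Then |MV| = |V − M| = 76.84.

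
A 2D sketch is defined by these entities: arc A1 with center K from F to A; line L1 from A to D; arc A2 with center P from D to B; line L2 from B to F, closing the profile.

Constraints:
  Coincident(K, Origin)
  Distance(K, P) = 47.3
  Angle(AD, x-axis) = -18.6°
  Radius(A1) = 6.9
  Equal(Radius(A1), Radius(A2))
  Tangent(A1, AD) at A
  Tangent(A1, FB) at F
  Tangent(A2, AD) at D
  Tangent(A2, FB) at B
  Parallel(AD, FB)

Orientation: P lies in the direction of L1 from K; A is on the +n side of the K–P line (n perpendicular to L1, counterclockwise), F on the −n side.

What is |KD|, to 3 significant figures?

47.8

The slot axis is L1's direction at -18.6°, so u = (cos -18.6°, sin -18.6°) = (0.948, -0.319) and n = (−sin -18.6°, cos -18.6°) = (0.319, 0.948). K is at the origin and P lies 47.3 along u from K, so P = 47.3·u = (44.8, -15.1). Tangency of A1 to both parallel lines with radius 6.9 puts A and F at K ± 6.9·n: A = (2.20, 6.54), F = (-2.20, -6.54). Equal radii place D and B the same way about P: D = P + 6.9·n = (47.0, -8.55), B = P − 6.9·n = (42.6, -21.6). Then |KD| = |D − K| = 47.8.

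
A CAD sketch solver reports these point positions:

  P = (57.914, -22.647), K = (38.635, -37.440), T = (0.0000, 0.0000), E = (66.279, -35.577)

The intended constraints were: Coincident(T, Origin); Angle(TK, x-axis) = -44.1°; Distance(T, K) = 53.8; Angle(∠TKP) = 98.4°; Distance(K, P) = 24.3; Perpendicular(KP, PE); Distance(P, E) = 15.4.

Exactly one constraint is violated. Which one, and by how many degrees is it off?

Perpendicular(KP, PE) — off by 4.60°.

T = (0.00, 0.00) ✓; TK at -44.10° ✓; |TK| = 53.80 ✓; ∠TKP = 98.40° ✓; |KP| = 24.30 ✓; ∠(KP, PE) = 94.60° ✗; |PE| = 15.40 ✓.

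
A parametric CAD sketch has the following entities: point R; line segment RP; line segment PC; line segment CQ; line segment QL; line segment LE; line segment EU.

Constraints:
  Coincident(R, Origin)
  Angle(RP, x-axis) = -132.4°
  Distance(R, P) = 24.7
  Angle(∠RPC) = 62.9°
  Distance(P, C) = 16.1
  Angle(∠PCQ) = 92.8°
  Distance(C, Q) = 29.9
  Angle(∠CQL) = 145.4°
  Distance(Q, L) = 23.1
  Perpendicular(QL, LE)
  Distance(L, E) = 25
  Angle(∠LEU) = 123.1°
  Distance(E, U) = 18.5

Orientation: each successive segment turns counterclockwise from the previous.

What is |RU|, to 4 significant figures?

27.84

R is at the origin; RP runs at -132.4° with length 24.7, so P = (-16.66, -18.24). ∠RPC = 62.9° gives PC at -15.30° from the x-axis; with |PC| = 16.1, C = (-1.126, -22.49). ∠PCQ = 92.8° gives CQ at 71.90° from the x-axis; with |CQ| = 29.9, Q = (8.163, 5.932). ∠CQL = 145.4° gives QL at 106.5° from the x-axis; with |QL| = 23.1, L = (1.603, 28.08). The perpendicularity gives LE at right angles to QL, so LE runs at -163.5°; with |LE| = 25.0, E = (-22.37, 20.98). ∠LEU = 123.1° gives EU at -106.6° from the x-axis; with |EU| = 18.5, U = (-27.65, 3.252). Then |RU| = |U − R| = 27.84.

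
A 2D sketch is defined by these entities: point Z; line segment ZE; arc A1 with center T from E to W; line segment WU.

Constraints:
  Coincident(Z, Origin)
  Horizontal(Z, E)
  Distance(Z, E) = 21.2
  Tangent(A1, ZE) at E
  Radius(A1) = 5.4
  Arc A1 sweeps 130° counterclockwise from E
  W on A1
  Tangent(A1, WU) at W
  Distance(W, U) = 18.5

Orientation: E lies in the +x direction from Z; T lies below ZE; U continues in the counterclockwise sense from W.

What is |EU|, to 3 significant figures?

24.3

Z is at the origin; ZE is horizontal with |ZE| = 21.2 and E on the +x side, so E = (21.2, 0.00). Since A1 is tangent to ZE there, TE ⟂ ZE, so T = E + (0, -5.4) = (21.2, -5.40). On A1, E sits at bearing 90° from T; a 130° counterclockwise sweep puts W at bearing 220°, so W = T + 5.4·(cos 220°, sin 220°) = (17.1, -8.87). Tangency of A1 to WU means the radius TW is perpendicular to WU, so WU runs along (−sin 220°, cos 220°); with |WU| = 18.5, U = (29.0, -23.0). Then |EU| = |U − E| = 24.3.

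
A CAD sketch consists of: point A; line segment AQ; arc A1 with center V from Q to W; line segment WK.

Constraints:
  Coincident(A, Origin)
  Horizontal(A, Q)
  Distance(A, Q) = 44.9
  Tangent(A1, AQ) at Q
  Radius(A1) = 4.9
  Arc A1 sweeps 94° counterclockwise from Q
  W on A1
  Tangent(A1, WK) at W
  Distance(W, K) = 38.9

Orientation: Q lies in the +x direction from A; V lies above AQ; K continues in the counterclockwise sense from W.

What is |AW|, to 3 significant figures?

50.1

A1 meets AQ tangentially, so VQ is at right angles to AQ, so V = Q + (0, 4.9) = (44.9, 4.90). On A1, Q sits at bearing -90° from V; a 94° counterclockwise sweep puts W at bearing 4°, so W = V + 4.9·(cos 4°, sin 4°) = (49.8, 5.24). Then |AW| = |W − A| = 50.1.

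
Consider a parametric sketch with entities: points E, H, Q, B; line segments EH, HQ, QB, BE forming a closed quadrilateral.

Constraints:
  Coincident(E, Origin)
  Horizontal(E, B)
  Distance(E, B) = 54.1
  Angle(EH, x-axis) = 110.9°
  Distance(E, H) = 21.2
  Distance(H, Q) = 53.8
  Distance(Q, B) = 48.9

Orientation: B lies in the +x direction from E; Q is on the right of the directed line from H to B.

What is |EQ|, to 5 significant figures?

32.672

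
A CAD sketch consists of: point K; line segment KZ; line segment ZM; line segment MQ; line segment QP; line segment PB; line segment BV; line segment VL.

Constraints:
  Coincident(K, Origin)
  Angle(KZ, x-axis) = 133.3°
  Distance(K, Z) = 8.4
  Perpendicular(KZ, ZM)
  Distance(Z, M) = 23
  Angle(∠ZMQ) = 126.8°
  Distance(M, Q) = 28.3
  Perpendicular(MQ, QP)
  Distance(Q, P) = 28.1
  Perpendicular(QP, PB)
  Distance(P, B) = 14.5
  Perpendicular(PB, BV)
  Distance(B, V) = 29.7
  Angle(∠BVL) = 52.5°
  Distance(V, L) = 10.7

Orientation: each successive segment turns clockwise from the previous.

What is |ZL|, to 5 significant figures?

38.511

K is at the origin; KZ runs at 133.3° with length 8.4, so Z = (-5.7609, 6.1133). KZ ⟂ ZM, so ZM runs at 43.300°; with |ZM| = 23.0, M = (10.978, 21.887). ∠ZMQ = 126.8° gives MQ at -9.9000° from the x-axis; with |MQ| = 28.3, Q = (38.856, 17.022). The perpendicularity gives QP at right angles to MQ, so QP runs at -99.900°; with |QP| = 28.1, P = (34.025, -10.660). The perpendicularity gives PB at right angles to QP, so PB runs at 170.10°; with |PB| = 14.5, B = (19.741, -8.1671). PB ⟂ BV, so BV runs at 80.100°; with |BV| = 29.7, V = (24.847, 21.091). ∠BVL = 52.5° gives VL at -47.400° from the x-axis; with |VL| = 10.7, L = (32.090, 13.214). Then |ZL| = |L − Z| = 38.511.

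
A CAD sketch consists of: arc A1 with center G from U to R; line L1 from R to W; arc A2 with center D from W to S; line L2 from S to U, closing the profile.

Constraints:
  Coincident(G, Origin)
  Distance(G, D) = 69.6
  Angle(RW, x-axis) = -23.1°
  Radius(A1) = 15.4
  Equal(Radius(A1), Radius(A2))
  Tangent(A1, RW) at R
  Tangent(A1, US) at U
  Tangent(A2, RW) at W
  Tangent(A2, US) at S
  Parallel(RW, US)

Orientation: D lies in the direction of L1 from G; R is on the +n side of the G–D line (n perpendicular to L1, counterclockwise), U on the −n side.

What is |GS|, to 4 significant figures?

71.28

The slot axis is L1's direction at -23.1°, so u = (cos -23.1°, sin -23.1°) = (0.9198, -0.3923) and n = (−sin -23.1°, cos -23.1°) = (0.3923, 0.9198). G is at the origin and D lies 69.6 along u from G, so D = 69.6·u = (64.02, -27.31). Tangency of A1 to both parallel lines with radius 15.4 puts R and U at G ± 15.4·n: R = (6.042, 14.17), U = (-6.042, -14.17). Equal radii place W and S the same way about D: W = D + 15.4·n = (70.06, -13.14), S = D − 15.4·n = (57.98, -41.47). Then |GS| = |S − G| = 71.28.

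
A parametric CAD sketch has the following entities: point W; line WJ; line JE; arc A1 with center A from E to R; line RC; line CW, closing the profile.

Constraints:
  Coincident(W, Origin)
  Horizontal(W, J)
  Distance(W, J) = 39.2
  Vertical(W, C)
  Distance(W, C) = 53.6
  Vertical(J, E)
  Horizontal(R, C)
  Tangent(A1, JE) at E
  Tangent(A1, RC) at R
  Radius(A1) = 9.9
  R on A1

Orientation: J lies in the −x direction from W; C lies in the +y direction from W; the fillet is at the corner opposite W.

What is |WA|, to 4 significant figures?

52.61

W is at the origin; WJ is horizontal with |WJ| = 39.2 and J on the −x side, so J = (-39.20, 0.000). WC is vertical with |WC| = 53.6 and C on the +y side, so C = (0.000, 53.60). The virtual corner opposite W is at (-39.20, 53.60). Since A1 is tangent to JE there, AE ⟂ JE and tangency of A1 to RC means the radius AR is perpendicular to RC, with radius 9.9, so the center A sits 9.9 in from both sides at A = (-29.30, 43.70). Then |WA| = |A − W| = 52.61.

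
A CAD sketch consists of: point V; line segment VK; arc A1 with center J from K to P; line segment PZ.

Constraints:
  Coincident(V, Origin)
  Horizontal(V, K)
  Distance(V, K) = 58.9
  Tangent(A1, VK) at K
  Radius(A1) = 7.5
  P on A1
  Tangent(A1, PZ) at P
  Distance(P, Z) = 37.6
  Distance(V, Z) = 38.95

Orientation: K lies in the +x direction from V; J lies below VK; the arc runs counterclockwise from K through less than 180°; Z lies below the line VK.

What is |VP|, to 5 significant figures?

53.712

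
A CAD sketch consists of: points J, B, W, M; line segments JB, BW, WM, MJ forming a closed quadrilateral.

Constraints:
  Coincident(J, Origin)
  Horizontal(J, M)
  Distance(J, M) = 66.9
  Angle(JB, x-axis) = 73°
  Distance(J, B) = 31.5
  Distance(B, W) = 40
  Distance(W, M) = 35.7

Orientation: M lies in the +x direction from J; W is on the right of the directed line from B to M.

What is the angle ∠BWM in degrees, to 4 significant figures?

118.5°

J is at the origin; JM is horizontal with |JM| = 66.9 and M in +x, so M = (66.9, 0). JB runs at 73.0° with |JB| = 31.5, so B = (9.210, 30.12). W is determined by |BW| = 40.0 and |WM| = 35.7 together: it lies at the intersection of circle(B, 40.0) and circle(M, 35.7). With |BM| = 65.08, the foot of the radical line on BM is 35.04 from B and the perpendicular offset is √(40.0² − 35.04²) = 19.29. Taking the right-of-BM solution: W = (31.34, -3.195).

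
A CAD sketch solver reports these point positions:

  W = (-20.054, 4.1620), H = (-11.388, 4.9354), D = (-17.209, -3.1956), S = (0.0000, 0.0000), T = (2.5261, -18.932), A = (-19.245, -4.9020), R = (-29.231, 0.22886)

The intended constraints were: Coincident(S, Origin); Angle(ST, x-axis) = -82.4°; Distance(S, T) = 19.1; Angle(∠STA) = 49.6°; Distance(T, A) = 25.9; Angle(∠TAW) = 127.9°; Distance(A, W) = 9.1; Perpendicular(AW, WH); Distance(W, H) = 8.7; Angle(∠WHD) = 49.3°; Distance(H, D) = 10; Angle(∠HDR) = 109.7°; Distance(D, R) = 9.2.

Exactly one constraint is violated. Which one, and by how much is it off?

Distance(D, R) = 9.2 — off by 3.30.

S = (0.00, 0.00) ✓; ST at -82.40° ✓; |ST| = 19.10 ✓; ∠STA = 49.60° ✓; |TA| = 25.90 ✓; ∠TAW = 127.9° ✓; |AW| = 9.100 ✓; ∠(AW, WH) = 90.00° ✓; |WH| = 8.700 ✓; ∠WHD = 49.30° ✓; |HD| = 10.00 ✓; ∠HDR = 109.7° ✓; |DR| = 12.50 ✗.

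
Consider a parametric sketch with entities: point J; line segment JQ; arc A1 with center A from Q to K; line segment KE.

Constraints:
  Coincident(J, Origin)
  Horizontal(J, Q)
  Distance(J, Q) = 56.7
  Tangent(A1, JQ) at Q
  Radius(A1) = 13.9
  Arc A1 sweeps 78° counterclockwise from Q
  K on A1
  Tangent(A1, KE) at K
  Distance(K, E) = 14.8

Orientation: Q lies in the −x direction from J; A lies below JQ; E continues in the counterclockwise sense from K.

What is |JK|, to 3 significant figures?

71.2

J is at the origin; J and Q share the same y with |JQ| = 56.7 and Q on the −x side, so Q = (-56.7, 0.00). Tangency of A1 to JQ means the radius AQ is perpendicular to JQ, so A = Q + (0, -13.9) = (-56.7, -13.9). On A1, Q sits at bearing 90° from A; a 78° counterclockwise sweep puts K at bearing 168°, so K = A + 13.9·(cos 168°, sin 168°) = (-70.3, -11.0). Then |JK| = |K − J| = 71.2.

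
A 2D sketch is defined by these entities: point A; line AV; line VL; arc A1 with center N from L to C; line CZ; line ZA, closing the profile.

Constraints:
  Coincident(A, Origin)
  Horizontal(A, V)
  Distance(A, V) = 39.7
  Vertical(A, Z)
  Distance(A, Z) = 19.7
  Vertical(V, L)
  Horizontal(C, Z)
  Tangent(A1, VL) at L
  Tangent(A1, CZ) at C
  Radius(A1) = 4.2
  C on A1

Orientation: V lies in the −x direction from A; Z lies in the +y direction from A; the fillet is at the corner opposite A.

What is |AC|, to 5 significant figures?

40.600

The virtual corner opposite A is at (-39.700, 19.700). A1 meets VL tangentially, so NL is at right angles to VL and tangency of A1 to CZ means the radius NC is perpendicular to CZ, with radius 4.2, so the center N sits 4.2 in from both sides at N = (-35.500, 15.500). That places the tangent points at L = (-39.700, 15.500) on VL and C = (-35.500, 19.700) on CZ. Then |AC| = |C − A| = 40.600.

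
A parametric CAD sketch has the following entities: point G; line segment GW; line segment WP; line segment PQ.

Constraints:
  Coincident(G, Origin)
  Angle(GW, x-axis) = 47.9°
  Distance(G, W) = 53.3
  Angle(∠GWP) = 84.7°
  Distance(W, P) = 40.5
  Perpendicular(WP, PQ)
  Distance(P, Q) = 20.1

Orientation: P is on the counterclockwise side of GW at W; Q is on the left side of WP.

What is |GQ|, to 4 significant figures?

48.51

G is at the origin; GW runs at 47.9° with length 53.3, so W = 53.3·(cos 47.9°, sin 47.9°) = (35.73, 39.55). ∠GWP = 84.7°, so WP runs at 47.9° + (180° − 84.7°) = 143.2° from the x-axis; with |WP| = 40.5, P = W + 40.5·(cos 143.2°, sin 143.2°) = (3.304, 63.81). WP ⟂ PQ; with |PQ| = 20.1 on the left of WP, Q = P + 20.1·(-0.5990, -0.8007) = (-8.736, 47.71). Then |GQ| = |Q − G| = 48.51.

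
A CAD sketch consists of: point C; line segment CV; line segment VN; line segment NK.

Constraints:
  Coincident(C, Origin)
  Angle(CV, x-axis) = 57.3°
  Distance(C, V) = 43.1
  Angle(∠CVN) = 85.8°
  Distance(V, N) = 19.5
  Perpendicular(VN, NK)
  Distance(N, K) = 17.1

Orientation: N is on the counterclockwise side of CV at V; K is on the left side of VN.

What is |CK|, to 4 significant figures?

30.61

C is at the origin; CV runs at 57.3° with length 43.1, so V = 43.1·(cos 57.3°, sin 57.3°) = (23.28, 36.27). ∠CVN = 85.8°, so VN runs at 57.3° + (180° − 85.8°) = 151.5° from the x-axis; with |VN| = 19.5, N = V + 19.5·(cos 151.5°, sin 151.5°) = (6.147, 45.57). VN is perpendicular to NK; with |NK| = 17.1 on the left of VN, K = N + 17.1·(-0.4772, -0.8788) = (-2.012, 30.55). Then |CK| = |K − C| = 30.61.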